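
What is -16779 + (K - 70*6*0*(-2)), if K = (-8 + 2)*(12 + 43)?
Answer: -17109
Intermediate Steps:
K = -330 (K = -6*55 = -330)
-16779 + (K - 70*6*0*(-2)) = -16779 + (-330 - 70*6*0*(-2)) = -16779 + (-330 - 0*(-2)) = -16779 + (-330 - 70*0) = -16779 + (-330 + 0) = -16779 - 330 = -17109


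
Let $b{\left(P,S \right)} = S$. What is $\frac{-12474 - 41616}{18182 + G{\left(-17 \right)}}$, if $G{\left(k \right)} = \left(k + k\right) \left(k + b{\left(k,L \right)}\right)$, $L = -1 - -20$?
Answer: $- \frac{9015}{3019} \approx -2.9861$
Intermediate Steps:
$L = 19$ ($L = -1 + 20 = 19$)
$G{\left(k \right)} = 2 k \left(19 + k\right)$ ($G{\left(k \right)} = \left(k + k\right) \left(k + 19\right) = 2 k \left(19 + k\right)$)
$\frac{-12474 - 41616}{18182 + G{\left(-17 \right)}} = \frac{-12474 - 41616}{18182 + 2 \left(-17\right) \left(19 - 17\right)} = - \frac{54090}{18182 + 2 \left(-17\right) 2} = - \frac{54090}{18182 - 68} = - \frac{54090}{18114} = \left(-54090\right) \frac{1}{18114} = - \frac{9015}{3019}$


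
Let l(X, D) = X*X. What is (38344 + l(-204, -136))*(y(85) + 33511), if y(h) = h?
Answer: 2686336160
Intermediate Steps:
l(X, D) = X²
(38344 + l(-204, -136))*(y(85) + 33511) = (38344 + (-204)²)*(85 + 33511) = (38344 + 41616)*33596 = 79960*33596 = 2686336160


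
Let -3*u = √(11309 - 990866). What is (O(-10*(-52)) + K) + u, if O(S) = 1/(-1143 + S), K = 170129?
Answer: 105990366/623 - I*√979557/3 ≈ 1.7013e+5 - 329.91*I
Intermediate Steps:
u = -I*√979557/3 (u = -√(11309 - 990866)/3 = -I*√979557/3 ≈ -329.91*I)
(O(-10*(-52)) + K) + u = (1/(-1143 - 10*(-52)) + 170129) - I*√979557/3 = (1/(-1143 + 520) + 170129) - I*√979557/3 = (1/(-623) + 170129) - I*√979557/3 = (-1/623 + 170129) - I*√979557/3 = 105990366/623 - I*√979557/3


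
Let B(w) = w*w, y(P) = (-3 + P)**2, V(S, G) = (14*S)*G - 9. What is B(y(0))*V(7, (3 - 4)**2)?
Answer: 7209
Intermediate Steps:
V(S, G) = -9 + 14*G*S (V(S, G) = 14*G*S - 9 = -9 + 14*G*S)
B(w) = w**2
B(y(0))*V(7, (3 - 4)**2) = ((-3 + 0)**2)**2*(-9 + 14*(3 - 4)**2*7) = ((-3)**2)**2*(-9 + 14*(-1)**2*7) = 9**2*(-9 + 14*1*7) = 81*(-9 + 98) = 81*89 = 7209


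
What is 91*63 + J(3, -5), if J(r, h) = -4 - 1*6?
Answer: 5723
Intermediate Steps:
J(r, h) = -10 (J(r, h) = -4 - 6 = -10)
91*63 + J(3, -5) = 91*63 - 10 = 5733 - 10 = 5723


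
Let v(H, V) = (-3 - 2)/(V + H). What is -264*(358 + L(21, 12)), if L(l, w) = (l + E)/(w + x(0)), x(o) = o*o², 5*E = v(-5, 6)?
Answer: -94952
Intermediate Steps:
v(H, V) = -5/(H + V)
E = -1 (E = (-5/(-5 + 6))/5 = (-5/1)/5 = (-5*1)/5 = (⅕)*(-5) = -1)
x(o) = o³
L(l, w) = (-1 + l)/w (L(l, w) = (l - 1)/(w + 0³) = (-1 + l)/(w + 0) = (-1 + l)/w)
-264*(358 + L(21, 12)) = -264*(358 + (-1 + 21)/12) = -264*(358 + (1/12)*20) = -264*(358 + 5/3) = -264*1079/3 = -94952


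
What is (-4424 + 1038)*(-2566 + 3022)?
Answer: -1544016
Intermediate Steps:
(-4424 + 1038)*(-2566 + 3022) = -3386*456 = -1544016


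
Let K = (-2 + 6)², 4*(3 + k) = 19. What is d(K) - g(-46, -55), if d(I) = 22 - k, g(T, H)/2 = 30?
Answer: -159/4 ≈ -39.750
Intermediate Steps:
k = 7/4 (k = -3 + (¼)*19 = -3 + 19/4 = 7/4 ≈ 1.7500)
g(T, H) = 60 (g(T, H) = 2*30 = 60)
K = 16 (K = 4² = 16)
d(I) = 81/4 (d(I) = 22 - 1*7/4 = 22 - 7/4 = 81/4)
d(K) - g(-46, -55) = 81/4 - 1*60 = 81/4 - 60 = -159/4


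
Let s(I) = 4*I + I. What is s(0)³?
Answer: 0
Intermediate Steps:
s(I) = 5*I
s(0)³ = (5*0)³ = 0³ = 0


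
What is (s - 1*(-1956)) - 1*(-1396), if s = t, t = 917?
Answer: 4269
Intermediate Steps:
s = 917
(s - 1*(-1956)) - 1*(-1396) = (917 - 1*(-1956)) - 1*(-1396) = (917 + 1956) + 1396 = 2873 + 1396 = 4269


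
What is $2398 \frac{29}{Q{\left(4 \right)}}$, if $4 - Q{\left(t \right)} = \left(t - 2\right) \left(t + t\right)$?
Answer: $- \frac{34771}{6} \approx -5795.2$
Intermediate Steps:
$Q{\left(t \right)} = 4 - 2 t \left(-2 + t\right)$ ($Q{\left(t \right)} = 4 - \left(t - 2\right) \left(t + t\right) = 4 - \left(-2 + t\right) 2 t = 4 - 2 t \left(-2 + t\right)$)
$2398 \frac{29}{Q{\left(4 \right)}} = 2398 \frac{29}{4 - 2 \cdot 4^{2} + 4 \cdot 4} = 2398 \frac{29}{4 - 32 + 16} = 2398 \frac{29}{-12} = 2398 \cdot 29 \left(- \frac{1}{12}\right) = 2398 \left(- \frac{29}{12}\right) = - \frac{34771}{6}$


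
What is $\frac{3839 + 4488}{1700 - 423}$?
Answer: $\frac{8327}{1277} \approx 6.5208$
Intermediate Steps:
$\frac{3839 + 4488}{1700 - 423} = \frac{8327}{1277}$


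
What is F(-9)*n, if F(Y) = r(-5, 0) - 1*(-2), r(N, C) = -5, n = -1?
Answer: 3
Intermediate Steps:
F(Y) = -3 (F(Y) = -5 - 1*(-2) = -5 + 2 = -3)
F(-9)*n = -3*(-1) = 3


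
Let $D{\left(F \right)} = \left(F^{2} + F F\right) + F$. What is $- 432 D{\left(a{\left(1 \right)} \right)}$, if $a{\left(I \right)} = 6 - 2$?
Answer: $-15552$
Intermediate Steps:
$a{\left(I \right)} = 4$ ($a{\left(I \right)} = 6 - 2 = 4$)
$D{\left(F \right)} = F + 2 F^{2}$ ($D{\left(F \right)} = \left(F^{2} + F^{2}\right) + F = 2 F^{2} + F = F + 2 F^{2}$)
$- 432 D{\left(a{\left(1 \right)} \right)} = - 432 \cdot 4 \left(1 + 2 \cdot 4\right) = - 432 \cdot 4 \left(1 + 8\right) = - 432 \cdot 4 \cdot 9 = \left(-432\right) 36 = -15552$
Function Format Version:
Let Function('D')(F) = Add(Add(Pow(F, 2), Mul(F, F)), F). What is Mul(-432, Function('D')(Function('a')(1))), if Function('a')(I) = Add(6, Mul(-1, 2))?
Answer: -15552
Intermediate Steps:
Function('a')(I) = 4 (Function('a')(I) = Add(6, -2) = 4)
Function('D')(F) = Add(F, Mul(2, Pow(F, 2))) (Function('D')(F) = Add(Add(Pow(F, 2), Pow(F, 2)), F) = Add(Mul(2, Pow(F, 2)), F) = Add(F, Mul(2, Pow(F, 2))))
Mul(-432, Function('D')(Function('a')(1))) = Mul(-432, Mul(4, Add(1, Mul(2, 4)))) = Mul(-432, Mul(4, Add(1, 8))) = Mul(-432, Mul(4, 9)) = Mul(-432, 36) = -15552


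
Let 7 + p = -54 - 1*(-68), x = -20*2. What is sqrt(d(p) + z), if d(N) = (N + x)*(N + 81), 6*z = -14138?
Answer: I*sqrt(47343)/3 ≈ 72.528*I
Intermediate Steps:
z = -7069/3 (z = (1/6)*(-14138) = -7069/3 ≈ -2356.3)
x = -40
p = 7 (p = -7 + (-54 - 1*(-68)) = -7 + (-54 + 68) = -7 + 14 = 7)
d(N) = (-40 + N)*(81 + N) (d(N) = (N - 40)*(N + 81) = (-40 + N)*(81 + N))
sqrt(d(p) + z) = sqrt((-3240 + 7**2 + 41*7) - 7069/3) = sqrt((-3240 + 49 + 287) - 7069/3) = sqrt(-2904 - 7069/3) = sqrt(-15781/3) = I*sqrt(47343)/3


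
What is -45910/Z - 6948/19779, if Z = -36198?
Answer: 109425031/119326707 ≈ 0.91702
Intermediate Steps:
-45910/Z - 6948/19779 = -45910/(-36198) - 6948/19779 = -45910*(-1/36198) - 6948*1/19779 = 22955/18099 - 2316/6593 = 109425031/119326707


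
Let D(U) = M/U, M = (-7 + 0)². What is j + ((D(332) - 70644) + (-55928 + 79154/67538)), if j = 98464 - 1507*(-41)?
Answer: 377600436377/11211308 ≈ 33680.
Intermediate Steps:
M = 49 (M = (-7)² = 49)
D(U) = 49/U
j = 160251 (j = 98464 + 61787 = 160251)
j + ((D(332) - 70644) + (-55928 + 79154/67538)) = 160251 + ((49/332 - 70644) + (-55928 + 79154/67538)) = 160251 + ((49*(1/332) - 70644) + (-55928 + 79154*(1/67538))) = 160251 + ((49/332 - 70644) + (-55928 + 39577/33769)) = 160251 + (-23453759/332 - 1888593055/33769) = 160251 - 1419022881931/11211308 = 377600436377/11211308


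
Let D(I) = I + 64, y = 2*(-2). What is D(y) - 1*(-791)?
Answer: 851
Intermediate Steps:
y = -4
D(I) = 64 + I
D(y) - 1*(-791) = (64 - 4) - 1*(-791) = 60 + 791 = 851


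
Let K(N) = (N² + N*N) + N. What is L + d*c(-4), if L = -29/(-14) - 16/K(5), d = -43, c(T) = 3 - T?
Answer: -230399/770 ≈ -299.22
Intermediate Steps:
K(N) = N + 2*N² (K(N) = (N² + N²) + N = 2*N² + N = N + 2*N²)
L = 1371/770 (L = -29/(-14) - 16*1/(5*(1 + 2*5)) = -29*(-1/14) - 16*1/(5*(1 + 10)) = 29/14 - 16/(5*11) = 29/14 - 16/55 = 1371/770 ≈ 1.7805)
L + d*c(-4) = 1371/770 - 43*(3 - 1*(-4)) = 1371/770 - 43*(3 + 4) = 1371/770 - 43*7 = 1371/770 - 301 = -230399/770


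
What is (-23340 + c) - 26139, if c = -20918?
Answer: -70397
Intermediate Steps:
(-23340 + c) - 26139 = (-23340 - 20918) - 26139 = -44258 - 26139 = -70397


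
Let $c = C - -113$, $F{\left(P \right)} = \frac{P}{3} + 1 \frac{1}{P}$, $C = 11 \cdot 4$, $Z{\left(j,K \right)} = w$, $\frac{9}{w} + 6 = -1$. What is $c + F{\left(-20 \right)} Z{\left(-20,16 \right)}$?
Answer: $\frac{23189}{140} \approx 165.64$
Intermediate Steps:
$w = - \frac{9}{7}$ ($w = \frac{9}{-6 - 1} = \frac{9}{-7} = 9 \left(- \frac{1}{7}\right) = - \frac{9}{7} \approx -1.2857$)
$Z{\left(j,K \right)} = - \frac{9}{7}$
$C = 44$
$F{\left(P \right)} = \frac{1}{P} + \frac{P}{3}$ ($F{\left(P \right)} = P \frac{1}{3} + \frac{1}{P} = \frac{P}{3} + \frac{1}{P} = \frac{1}{P} + \frac{P}{3}$)
$c = 157$ ($c = 44 - -113 = 44 + 113 = 157$)
$c + F{\left(-20 \right)} Z{\left(-20,16 \right)} = 157 + \left(\frac{1}{-20} + \frac{1}{3} \left(-20\right)\right) \left(- \frac{9}{7}\right) = 157 + \left(- \frac{1}{20} - \frac{20}{3}\right) \left(- \frac{9}{7}\right) = 157 - - \frac{1209}{140} = 157 + \frac{1209}{140} = \frac{23189}{140}$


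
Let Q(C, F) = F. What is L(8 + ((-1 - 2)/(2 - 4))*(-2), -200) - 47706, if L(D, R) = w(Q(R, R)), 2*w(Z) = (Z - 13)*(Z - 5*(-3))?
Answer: -56007/2 ≈ -28004.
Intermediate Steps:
w(Z) = (-13 + Z)*(15 + Z)/2 (w(Z) = ((Z - 13)*(Z - 5*(-3)))/2 = ((-13 + Z)*(Z + 15))/2 = ((-13 + Z)*(15 + Z))/2 = (-13 + Z)*(15 + Z)/2)
L(D, R) = -195/2 + R + R**2/2
L(8 + ((-1 - 2)/(2 - 4))*(-2), -200) - 47706 = (-195/2 - 200 + (1/2)*(-200)**2) - 47706 = (-195/2 - 200 + (1/2)*40000) - 47706 = (-195/2 - 200 + 20000) - 47706 = 39405/2 - 47706 = -56007/2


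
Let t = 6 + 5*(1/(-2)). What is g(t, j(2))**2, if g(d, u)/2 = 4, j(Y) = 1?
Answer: 64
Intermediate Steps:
t = 7/2 (t = 6 + 5*(1*(-1/2)) = 6 + 5*(-1/2) = 6 - 5/2 = 7/2 ≈ 3.5000)
g(d, u) = 8 (g(d, u) = 2*4 = 8)
g(t, j(2))**2 = 8**2 = 64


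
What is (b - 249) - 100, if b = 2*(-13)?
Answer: -375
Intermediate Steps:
b = -26
(b - 249) - 100 = (-26 - 249) - 100 = -275 - 100 = -375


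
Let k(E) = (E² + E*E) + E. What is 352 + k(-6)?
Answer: 418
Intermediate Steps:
k(E) = E + 2*E² (k(E) = (E² + E²) + E = 2*E² + E = E + 2*E²)
352 + k(-6) = 352 - 6*(1 + 2*(-6)) = 352 - 6*(1 - 12) = 352 - 6*(-11) = 352 + 66 = 418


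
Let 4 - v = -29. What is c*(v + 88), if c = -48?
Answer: -5808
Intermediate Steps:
v = 33 (v = 4 - 1*(-29) = 4 + 29 = 33)
c*(v + 88) = -48*(33 + 88) = -48*121 = -5808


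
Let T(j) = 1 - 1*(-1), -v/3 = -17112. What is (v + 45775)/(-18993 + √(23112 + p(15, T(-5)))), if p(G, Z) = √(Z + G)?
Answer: -97111/(18993 - √(23112 + √17)) ≈ -5.1543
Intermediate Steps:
v = 51336 (v = -3*(-17112) = 51336)
T(j) = 2 (T(j) = 1 + 1 = 2)
p(G, Z) = √(G + Z)
(v + 45775)/(-18993 + √(23112 + p(15, T(-5)))) = (51336 + 45775)/(-18993 + √(23112 + √(15 + 2))) = 97111/(-18993 + √(23112 + √17))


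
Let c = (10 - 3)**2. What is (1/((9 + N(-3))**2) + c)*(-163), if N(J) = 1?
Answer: -798863/100 ≈ -7988.6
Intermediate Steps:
c = 49 (c = 7**2 = 49)
(1/((9 + N(-3))**2) + c)*(-163) = (1/((9 + 1)**2) + 49)*(-163) = (1/(10**2) + 49)*(-163) = (1/100 + 49)*(-163) = (4901/100)*(-163) = -798863/100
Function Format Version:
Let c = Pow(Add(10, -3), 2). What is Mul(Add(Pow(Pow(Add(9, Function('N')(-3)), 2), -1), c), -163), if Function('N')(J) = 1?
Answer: Rational(-798863, 100) ≈ -7988.6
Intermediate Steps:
c = 49 (c = Pow(7, 2) = 49)
Mul(Add(Pow(Pow(Add(9, Function('N')(-3)), 2), -1), c), -163) = Mul(Add(Pow(Pow(Add(9, 1), 2), -1), 49), -163) = Mul(Add(Pow(Pow(10, 2), -1), 49), -163) = Mul(Add(Pow(100, -1), 49), -163) = Mul(Add(Rational(1, 100), 49), -163) = Mul(Rational(4901, 100), -163) = Rational(-798863, 100)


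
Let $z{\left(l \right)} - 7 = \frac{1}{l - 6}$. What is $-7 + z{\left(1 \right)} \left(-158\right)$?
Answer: $- \frac{5407}{5} \approx -1081.4$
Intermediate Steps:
$z{\left(l \right)} = 7 + \frac{1}{-6 + l}$ ($z{\left(l \right)} = 7 + \frac{1}{l - 6} = 7 + \frac{1}{-6 + l}$)
$-7 + z{\left(1 \right)} \left(-158\right) = -7 + \frac{-41 + 7 \cdot 1}{-6 + 1} \left(-158\right) = -7 + \frac{-41 + 7}{-5} \left(-158\right) = -7 + \left(- \frac{1}{5}\right) \left(-34\right) \left(-158\right) = -7 + \frac{34}{5} \left(-158\right) = -7 - \frac{5372}{5} = - \frac{5407}{5}$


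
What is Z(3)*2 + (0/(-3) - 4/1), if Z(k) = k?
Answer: 2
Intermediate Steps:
Z(3)*2 + (0/(-3) - 4/1) = 3*2 + (0/(-3) - 4/1) = 6 + (0*(-1/3) - 4*1) = 6 + (0 - 4) = 6 - 4 = 2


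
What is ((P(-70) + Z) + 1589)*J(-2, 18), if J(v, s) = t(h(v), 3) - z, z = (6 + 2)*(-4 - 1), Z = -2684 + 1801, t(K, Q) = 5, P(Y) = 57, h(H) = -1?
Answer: 34335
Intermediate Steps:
Z = -883
z = -40 (z = 8*(-5) = -40)
J(v, s) = 45 (J(v, s) = 5 - 1*(-40) = 5 + 40 = 45)
((P(-70) + Z) + 1589)*J(-2, 18) = ((57 - 883) + 1589)*45 = (-826 + 1589)*45 = 763*45 = 34335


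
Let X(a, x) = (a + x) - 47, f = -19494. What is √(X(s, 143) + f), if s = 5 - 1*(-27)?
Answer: I*√19366 ≈ 139.16*I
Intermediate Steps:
s = 32 (s = 5 + 27 = 32)
X(a, x) = -47 + a + x
√(X(s, 143) + f) = √((-47 + 32 + 143) - 19494) = √(128 - 19494) = √(-19366) = I*√19366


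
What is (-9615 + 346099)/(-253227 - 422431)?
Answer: -168242/337829 ≈ -0.49801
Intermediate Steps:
(-9615 + 346099)/(-253227 - 422431) = 336484/(-675658) = 336484*(-1/675658) = -168242/337829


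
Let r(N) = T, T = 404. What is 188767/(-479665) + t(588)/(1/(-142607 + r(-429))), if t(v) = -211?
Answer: 14392268032178/479665 ≈ 3.0005e+7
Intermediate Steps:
r(N) = 404
188767/(-479665) + t(588)/(1/(-142607 + r(-429))) = 188767/(-479665) - 211/(1/(-142607 + 404)) = 188767*(-1/479665) - 211/(1/(-142203)) = -188767/479665 - 211/(-1/142203) = -188767/479665 - 211*(-142203) = -188767/479665 + 30004833 = 14392268032178/479665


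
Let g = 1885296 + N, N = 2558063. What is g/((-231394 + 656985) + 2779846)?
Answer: 4443359/3205437 ≈ 1.3862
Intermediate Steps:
g = 4443359 (g = 1885296 + 2558063 = 4443359)
g/((-231394 + 656985) + 2779846) = 4443359/((-231394 + 656985) + 2779846) = 4443359/(425591 + 2779846) = 4443359/3205437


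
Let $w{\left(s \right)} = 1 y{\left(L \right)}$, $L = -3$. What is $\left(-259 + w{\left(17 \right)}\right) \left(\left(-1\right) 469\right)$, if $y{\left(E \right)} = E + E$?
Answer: $124285$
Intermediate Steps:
$y{\left(E \right)} = 2 E$
$w{\left(s \right)} = -6$ ($w{\left(s \right)} = 1 \cdot 2 \left(-3\right) = 1 \left(-6\right) = -6$)
$\left(-259 + w{\left(17 \right)}\right) \left(\left(-1\right) 469\right) = \left(-259 - 6\right) \left(\left(-1\right) 469\right) = \left(-265\right) \left(-469\right) = 124285$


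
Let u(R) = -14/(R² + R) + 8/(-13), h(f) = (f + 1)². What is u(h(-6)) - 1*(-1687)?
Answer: 548068/325 ≈ 1686.4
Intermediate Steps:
h(f) = (1 + f)²
u(R) = -8/13 - 14/(R + R²) (u(R) = -14/(R + R²) + 8*(-1/13) = -14/(R + R²) - 8/13 = -8/13 - 14/(R + R²))
u(h(-6)) - 1*(-1687) = 2*(-91 - 4*(1 - 6)² - 4*(1 - 6)⁴)/(13*((1 - 6)²)*(1 + (1 - 6)²)) - 1*(-1687) = 2*(-91 - 4*(-5)² - 4*((-5)²)²)/(13*((-5)²)*(1 + (-5)²)) + 1687 = (2/13)*(-91 - 4*25 - 4*25²)/(25*(1 + 25)) + 1687 = (2/13)*(1/25)*(-91 - 100 - 4*625)/26 + 1687 = (2/13)*(1/25)*(1/26)*(-91 - 100 - 2500) + 1687 = (2/13)*(1/25)*(1/26)*(-2691) + 1687 = -207/325 + 1687 = 548068/325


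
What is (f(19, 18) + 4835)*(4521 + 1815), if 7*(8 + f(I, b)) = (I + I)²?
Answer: 223236288/7 ≈ 3.1891e+7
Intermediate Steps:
f(I, b) = -8 + 4*I²/7 (f(I, b) = -8 + (I + I)²/7 = -8 + (2*I)²/7 = -8 + (4*I²)/7 = -8 + 4*I²/7)
(f(19, 18) + 4835)*(4521 + 1815) = ((-8 + (4/7)*19²) + 4835)*(4521 + 1815) = ((-8 + (4/7)*361) + 4835)*6336 = ((-8 + 1444/7) + 4835)*6336 = (1388/7 + 4835)*6336 = (35233/7)*6336 = 223236288/7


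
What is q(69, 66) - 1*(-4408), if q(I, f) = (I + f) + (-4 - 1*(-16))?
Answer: 4555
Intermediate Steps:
q(I, f) = 12 + I + f (q(I, f) = (I + f) + (-4 + 16) = (I + f) + 12 = 12 + I + f)
q(69, 66) - 1*(-4408) = (12 + 69 + 66) - 1*(-4408) = 147 + 4408 = 4555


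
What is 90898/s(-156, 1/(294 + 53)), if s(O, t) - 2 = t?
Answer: 31541606/695 ≈ 45384.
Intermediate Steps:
s(O, t) = 2 + t
90898/s(-156, 1/(294 + 53)) = 90898/(2 + 1/(294 + 53)) = 90898/(2 + 1/347) = 90898/(695/347) = 90898*(347/695) = 31541606/695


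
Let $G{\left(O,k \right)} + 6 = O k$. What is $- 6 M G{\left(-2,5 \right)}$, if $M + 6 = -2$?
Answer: $-768$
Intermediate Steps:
$M = -8$ ($M = -6 - 2 = -8$)
$G{\left(O,k \right)} = -6 + O k$
$- 6 M G{\left(-2,5 \right)} = \left(-6\right) \left(-8\right) \left(-6 - 10\right) = 48 \left(-6 - 10\right) = 48 \left(-16\right) = -768$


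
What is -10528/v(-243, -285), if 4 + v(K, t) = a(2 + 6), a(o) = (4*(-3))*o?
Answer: 2632/25 ≈ 105.28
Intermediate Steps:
a(o) = -12*o
v(K, t) = -100 (v(K, t) = -4 - 12*(2 + 6) = -4 - 12*8 = -4 - 96 = -100)
-10528/v(-243, -285) = -10528/(-100) = -10528*(-1/100) = 2632/25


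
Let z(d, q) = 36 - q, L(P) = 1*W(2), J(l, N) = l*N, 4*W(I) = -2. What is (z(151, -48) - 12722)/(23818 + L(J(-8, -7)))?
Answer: -25276/47635 ≈ -0.53062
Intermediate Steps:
W(I) = -½ (W(I) = (¼)*(-2) = -½)
J(l, N) = N*l
L(P) = -½ (L(P) = 1*(-½) = -½)
(z(151, -48) - 12722)/(23818 + L(J(-8, -7))) = ((36 - 1*(-48)) - 12722)/(23818 - ½) = ((36 + 48) - 12722)/(47635/2) = (84 - 12722)*(2/47635) = -12638*2/47635 = -25276/47635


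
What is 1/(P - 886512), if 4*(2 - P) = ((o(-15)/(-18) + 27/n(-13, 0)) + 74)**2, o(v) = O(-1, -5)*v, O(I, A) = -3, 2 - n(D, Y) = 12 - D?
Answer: -8464/7513885865 ≈ -1.1264e-6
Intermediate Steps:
n(D, Y) = -10 + D (n(D, Y) = 2 - (12 - D) = 2 + (-12 + D) = -10 + D)
o(v) = -3*v
P = -10448297/8464 (P = 2 - ((-3*(-15)/(-18) + 27/(-10 - 13)) + 74)**2/4 = 2 - ((45*(-1/18) + 27/(-23)) + 74)**2/4 = 2 - ((-5/2 + 27*(-1/23)) + 74)**2/4 = 2 - ((-5/2 - 27/23) + 74)**2/4 = 2 - (-169/46 + 74)**2/4 = 2 - (3235/46)**2/4 = 2 - 1/4*10465225/2116 = 2 - 10465225/8464 = -10448297/8464 ≈ -1234.4)
1/(P - 886512) = 1/(-10448297/8464 - 886512) = 1/(-7513885865/8464) = -8464/7513885865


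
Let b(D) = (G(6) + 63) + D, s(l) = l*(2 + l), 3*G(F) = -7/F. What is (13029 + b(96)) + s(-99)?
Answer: 410231/18 ≈ 22791.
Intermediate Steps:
G(F) = -7/(3*F) (G(F) = (-7/F)/3 = -7/(3*F))
b(D) = 1127/18 + D (b(D) = (-7/3/6 + 63) + D = (-7/3*1/6 + 63) + D = (-7/18 + 63) + D = 1127/18 + D)
(13029 + b(96)) + s(-99) = (13029 + (1127/18 + 96)) - 99*(2 - 99) = (13029 + 2855/18) - 99*(-97) = 237377/18 + 9603 = 410231/18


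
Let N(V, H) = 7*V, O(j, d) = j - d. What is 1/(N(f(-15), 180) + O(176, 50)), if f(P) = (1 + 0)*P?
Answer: 1/21 ≈ 0.047619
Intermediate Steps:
f(P) = P (f(P) = 1*P = P)
1/(N(f(-15), 180) + O(176, 50)) = 1/(7*(-15) + (176 - 1*50)) = 1/(-105 + (176 - 50)) = 1/(-105 + 126) = 1/21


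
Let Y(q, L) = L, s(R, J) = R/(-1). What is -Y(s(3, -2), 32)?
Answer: -32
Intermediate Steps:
s(R, J) = -R (s(R, J) = R*(-1) = -R)
-Y(s(3, -2), 32) = -1*32 = -32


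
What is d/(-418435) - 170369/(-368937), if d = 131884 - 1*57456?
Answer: 43829109479/154376153595 ≈ 0.28391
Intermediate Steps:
d = 74428 (d = 131884 - 57456 = 74428)
d/(-418435) - 170369/(-368937) = 74428/(-418435) - 170369/(-368937) = 74428*(-1/418435) - 170369*(-1/368937) = -74428/418435 + 170369/368937 = 43829109479/154376153595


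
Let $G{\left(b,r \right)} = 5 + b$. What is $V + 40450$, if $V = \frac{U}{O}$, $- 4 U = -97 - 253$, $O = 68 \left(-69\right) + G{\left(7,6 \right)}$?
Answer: $\frac{75722365}{1872} \approx 40450.0$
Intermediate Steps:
$O = -4680$ ($O = 68 \left(-69\right) + \left(5 + 7\right) = -4692 + 12 = -4680$)
$U = \frac{175}{2}$ ($U = - \frac{-97 - 253}{4} = \left(- \frac{1}{4}\right) \left(-350\right) = \frac{175}{2} \approx 87.5$)
$V = - \frac{35}{1872}$ ($V = \frac{175}{2 \left(-4680\right)} = \frac{175}{2} \left(- \frac{1}{4680}\right) = - \frac{35}{1872} \approx -0.018697$)
$V + 40450 = - \frac{35}{1872} + 40450 = \frac{75722365}{1872}$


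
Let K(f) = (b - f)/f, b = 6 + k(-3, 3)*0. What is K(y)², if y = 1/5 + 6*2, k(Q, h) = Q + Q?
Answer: 961/3721 ≈ 0.25826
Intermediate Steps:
k(Q, h) = 2*Q
b = 6 (b = 6 + (2*(-3))*0 = 6 - 6*0 = 6 + 0 = 6)
y = 61/5 (y = 1*(⅕) + 12 = ⅕ + 12 = 61/5 ≈ 12.200)
K(f) = (6 - f)/f
K(y)² = ((6 - 1*61/5)/(61/5))² = (5*(6 - 61/5)/61)² = ((5/61)*(-31/5))² = (-31/61)² = 961/3721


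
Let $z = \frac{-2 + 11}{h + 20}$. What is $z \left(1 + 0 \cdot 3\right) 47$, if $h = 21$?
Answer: $\frac{423}{41} \approx 10.317$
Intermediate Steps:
$z = \frac{9}{41}$ ($z = \frac{-2 + 11}{21 + 20} = \frac{9}{41} \approx 0.21951$)
$z \left(1 + 0 \cdot 3\right) 47 = \frac{9 \left(1 + 0 \cdot 3\right)}{41} \cdot 47 = \frac{9 \left(1 + 0\right)}{41} \cdot 47 = \frac{9}{41} \cdot 1 \cdot 47 = \frac{9}{41} \cdot 47 = \frac{423}{41}$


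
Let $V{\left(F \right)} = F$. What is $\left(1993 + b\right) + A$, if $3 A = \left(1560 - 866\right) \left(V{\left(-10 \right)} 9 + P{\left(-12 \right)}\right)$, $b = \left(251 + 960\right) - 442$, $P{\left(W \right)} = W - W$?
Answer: $-18058$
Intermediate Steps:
$P{\left(W \right)} = 0$
$b = 769$ ($b = 1211 - 442 = 769$)
$A = -20820$ ($A = \frac{\left(1560 - 866\right) \left(\left(-10\right) 9 + 0\right)}{3} = \frac{694 \left(-90 + 0\right)}{3} = \frac{694 \left(-90\right)}{3} = \frac{1}{3} \left(-62460\right) = -20820$)
$\left(1993 + b\right) + A = \left(1993 + 769\right) - 20820 = 2762 - 20820 = -18058$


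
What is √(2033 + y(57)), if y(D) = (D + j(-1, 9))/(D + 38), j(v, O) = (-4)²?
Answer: 2*√4588690/95 ≈ 45.097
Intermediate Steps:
j(v, O) = 16
y(D) = (16 + D)/(38 + D) (y(D) = (D + 16)/(D + 38) = (16 + D)/(38 + D))
√(2033 + y(57)) = √(2033 + (16 + 57)/(38 + 57)) = √(2033 + 73/95) = √(193208/95) = 2*√4588690/95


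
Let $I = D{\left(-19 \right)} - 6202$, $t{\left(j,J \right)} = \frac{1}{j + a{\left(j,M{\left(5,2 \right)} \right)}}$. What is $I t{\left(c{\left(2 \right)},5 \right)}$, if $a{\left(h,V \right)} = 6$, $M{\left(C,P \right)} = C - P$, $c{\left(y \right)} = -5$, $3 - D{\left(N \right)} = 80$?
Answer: $-6279$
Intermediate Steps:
$D{\left(N \right)} = -77$ ($D{\left(N \right)} = 3 - 80 = -77$)
$t{\left(j,J \right)} = \frac{1}{6 + j}$ ($t{\left(j,J \right)} = \frac{1}{j + 6} = \frac{1}{6 + j}$)
$I = -6279$ ($I = -77 - 6202 = -6279$)
$I t{\left(c{\left(2 \right)},5 \right)} = - \frac{6279}{6 - 5} = - \frac{6279}{1} = \left(-6279\right) 1 = -6279$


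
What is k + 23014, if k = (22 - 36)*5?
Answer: 22944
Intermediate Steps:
k = -70 (k = -14*5 = -70)
k + 23014 = -70 + 23014 = 22944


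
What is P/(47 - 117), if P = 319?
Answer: -319/70 ≈ -4.5571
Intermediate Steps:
P/(47 - 117) = 319/(47 - 117) = 319/(-70) = 319*(-1/70) = -319/70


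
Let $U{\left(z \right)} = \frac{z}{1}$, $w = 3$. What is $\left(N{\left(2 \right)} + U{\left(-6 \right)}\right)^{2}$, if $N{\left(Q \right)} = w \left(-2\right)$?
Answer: $144$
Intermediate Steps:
$U{\left(z \right)} = z$ ($U{\left(z \right)} = z 1 = z$)
$N{\left(Q \right)} = -6$ ($N{\left(Q \right)} = 3 \left(-2\right) = -6$)
$\left(N{\left(2 \right)} + U{\left(-6 \right)}\right)^{2} = \left(-6 - 6\right)^{2} = \left(-12\right)^{2} = 144$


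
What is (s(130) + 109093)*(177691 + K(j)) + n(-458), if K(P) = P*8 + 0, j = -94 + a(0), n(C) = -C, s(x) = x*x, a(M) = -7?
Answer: 22286020277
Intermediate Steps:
s(x) = x²
j = -101 (j = -94 - 7 = -101)
K(P) = 8*P (K(P) = 8*P + 0 = 8*P)
(s(130) + 109093)*(177691 + K(j)) + n(-458) = (130² + 109093)*(177691 + 8*(-101)) - 1*(-458) = (16900 + 109093)*(177691 - 808) + 458 = 125993*176883 + 458 = 22286019819 + 458 = 22286020277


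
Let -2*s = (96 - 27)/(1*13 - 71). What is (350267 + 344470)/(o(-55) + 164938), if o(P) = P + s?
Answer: 26863164/6375499 ≈ 4.2135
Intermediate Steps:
s = 69/116 (s = -(96 - 27)/(2*(1*13 - 71)) = -69/(2*(13 - 71)) = -69/(2*(-58)) = -69*(-1)/(2*58) = -1/2*(-69/58) = 69/116 ≈ 0.59483)
o(P) = 69/116 + P (o(P) = P + 69/116 = 69/116 + P)
(350267 + 344470)/(o(-55) + 164938) = (350267 + 344470)/((69/116 - 55) + 164938) = 694737/(-6311/116 + 164938) = 694737/(19126497/116) = 694737*(116/19126497) = 26863164/6375499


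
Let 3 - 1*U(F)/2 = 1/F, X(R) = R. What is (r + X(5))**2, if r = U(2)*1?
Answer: 100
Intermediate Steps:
U(F) = 6 - 2/F
r = 5 (r = (6 - 2/2)*1 = (6 - 2*1/2)*1 = (6 - 1)*1 = 5*1 = 5)
(r + X(5))**2 = (5 + 5)**2 = 10**2 = 100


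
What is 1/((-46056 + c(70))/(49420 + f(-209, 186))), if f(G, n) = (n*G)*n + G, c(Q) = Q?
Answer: 7181353/45986 ≈ 156.16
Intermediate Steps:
f(G, n) = G + G*n**2 (f(G, n) = (G*n)*n + G = G*n**2 + G = G + G*n**2)
1/((-46056 + c(70))/(49420 + f(-209, 186))) = 1/((-46056 + 70)/(49420 - 209*(1 + 186**2))) = 1/(-45986/(49420 - 209*(1 + 34596))) = 1/(-45986/(49420 - 209*34597)) = 1/(-45986/(49420 - 7230773)) = 1/(-45986/(-7181353)) = 1/(-45986*(-1/7181353)) = 1/(45986/7181353) = 7181353/45986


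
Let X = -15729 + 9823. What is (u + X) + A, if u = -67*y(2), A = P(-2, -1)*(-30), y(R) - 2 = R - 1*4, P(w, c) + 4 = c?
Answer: -5756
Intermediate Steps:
P(w, c) = -4 + c
y(R) = -2 + R (y(R) = 2 + (R - 1*4) = 2 + (R - 4) = 2 + (-4 + R) = -2 + R)
A = 150 (A = (-4 - 1)*(-30) = -5*(-30) = 150)
u = 0 (u = -67*(-2 + 2) = -67*0 = 0)
X = -5906
(u + X) + A = (0 - 5906) + 150 = -5906 + 150 = -5756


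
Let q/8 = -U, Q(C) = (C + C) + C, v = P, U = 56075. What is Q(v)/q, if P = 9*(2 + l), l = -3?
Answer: 27/448600 ≈ 6.0187e-5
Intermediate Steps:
P = -9 (P = 9*(2 - 3) = 9*(-1) = -9)
v = -9
Q(C) = 3*C (Q(C) = 2*C + C = 3*C)
q = -448600 (q = 8*(-1*56075) = 8*(-56075) = -448600)
Q(v)/q = (3*(-9))/(-448600) = -27*(-1/448600) = 27/448600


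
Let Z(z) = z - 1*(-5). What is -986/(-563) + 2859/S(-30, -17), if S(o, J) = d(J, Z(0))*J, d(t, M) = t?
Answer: 1894571/162707 ≈ 11.644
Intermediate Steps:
Z(z) = 5 + z (Z(z) = z + 5 = 5 + z)
S(o, J) = J**2 (S(o, J) = J*J = J**2)
-986/(-563) + 2859/S(-30, -17) = -986/(-563) + 2859/((-17)**2) = -986*(-1/563) + 2859/289 = 986/563 + 2859*(1/289) = 986/563 + 2859/289 = 1894571/162707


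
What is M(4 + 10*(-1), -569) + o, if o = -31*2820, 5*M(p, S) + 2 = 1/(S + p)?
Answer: -251333651/2875 ≈ -87420.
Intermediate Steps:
M(p, S) = -⅖ + 1/(5*(S + p))
o = -87420
M(4 + 10*(-1), -569) + o = (1 - 2*(-569) - 2*(4 + 10*(-1)))/(5*(-569 + (4 + 10*(-1)))) - 87420 = (1 + 1138 - 2*(4 - 10))/(5*(-569 + (4 - 10))) - 87420 = (1 + 1138 - 2*(-6))/(5*(-569 - 6)) - 87420 = (⅕)*(1 + 1138 + 12)/(-575) - 87420 = (⅕)*(-1/575)*1151 - 87420 = -1151/2875 - 87420 = -251333651/2875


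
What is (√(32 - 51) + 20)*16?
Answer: 320 + 16*I*√19 ≈ 320.0 + 69.742*I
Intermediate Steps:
(√(32 - 51) + 20)*16 = (√(-19) + 20)*16 = (I*√19 + 20)*16 = (20 + I*√19)*16 = 320 + 16*I*√19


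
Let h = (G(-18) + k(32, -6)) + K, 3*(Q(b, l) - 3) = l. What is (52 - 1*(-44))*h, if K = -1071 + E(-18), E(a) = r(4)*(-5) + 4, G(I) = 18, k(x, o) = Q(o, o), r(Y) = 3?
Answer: -102048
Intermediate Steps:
Q(b, l) = 3 + l/3
k(x, o) = 3 + o/3
E(a) = -11 (E(a) = 3*(-5) + 4 = -15 + 4 = -11)
K = -1082 (K = -1071 - 11 = -1082)
h = -1063 (h = (18 + (3 + (⅓)*(-6))) - 1082 = (18 + (3 - 2)) - 1082 = (18 + 1) - 1082 = 19 - 1082 = -1063)
(52 - 1*(-44))*h = (52 - 1*(-44))*(-1063) = (52 + 44)*(-1063) = 96*(-1063) = -102048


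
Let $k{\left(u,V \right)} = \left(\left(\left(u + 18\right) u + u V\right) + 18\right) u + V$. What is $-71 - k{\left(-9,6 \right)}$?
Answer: $-1130$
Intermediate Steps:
$k{\left(u,V \right)} = V + u \left(18 + V u + u \left(18 + u\right)\right)$ ($k{\left(u,V \right)} = \left(\left(\left(18 + u\right) u + V u\right) + 18\right) u + V = \left(\left(u \left(18 + u\right) + V u\right) + 18\right) u + V = \left(\left(V u + u \left(18 + u\right)\right) + 18\right) u + V = \left(18 + V u + u \left(18 + u\right)\right) u + V = u \left(18 + V u + u \left(18 + u\right)\right) + V = V + u \left(18 + V u + u \left(18 + u\right)\right)$)
$-71 - k{\left(-9,6 \right)} = -71 - \left(6 + \left(-9\right)^{3} + 18 \left(-9\right) + 18 \left(-9\right)^{2} + 6 \left(-9\right)^{2}\right) = -71 - \left(6 - 729 - 162 + 18 \cdot 81 + 6 \cdot 81\right) = -71 - \left(6 - 729 - 162 + 1458 + 486\right) = -71 - 1059 = -1130$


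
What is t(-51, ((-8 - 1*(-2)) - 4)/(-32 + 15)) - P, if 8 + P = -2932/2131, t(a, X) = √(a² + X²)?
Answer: 19980/2131 + √751789/17 ≈ 60.379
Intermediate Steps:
t(a, X) = √(X² + a²)
P = -19980/2131 (P = -8 - 2932/2131 = -19980/2131 ≈ -9.3759)
t(-51, ((-8 - 1*(-2)) - 4)/(-32 + 15)) - P = √((((-8 - 1*(-2)) - 4)/(-32 + 15))² + (-51)²) - 1*(-19980/2131) = √((((-8 + 2) - 4)/(-17))² + 2601) + 19980/2131 = √(((-6 - 4)*(-1/17))² + 2601) + 19980/2131 = √((-10*(-1/17))² + 2601) + 19980/2131 = √((10/17)² + 2601) + 19980/2131 = √(100/289 + 2601) + 19980/2131 = √(751789/289) + 19980/2131 = √751789/17 + 19980/2131 = 19980/2131 + √751789/17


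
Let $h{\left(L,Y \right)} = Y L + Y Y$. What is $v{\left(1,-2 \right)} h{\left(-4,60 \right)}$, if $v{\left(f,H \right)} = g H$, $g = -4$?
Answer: $26880$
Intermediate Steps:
$v{\left(f,H \right)} = - 4 H$
$h{\left(L,Y \right)} = Y^{2} + L Y$ ($h{\left(L,Y \right)} = L Y + Y^{2} = Y^{2} + L Y$)
$v{\left(1,-2 \right)} h{\left(-4,60 \right)} = \left(-4\right) \left(-2\right) 60 \left(-4 + 60\right) = 8 \cdot 60 \cdot 56 = 8 \cdot 3360 = 26880$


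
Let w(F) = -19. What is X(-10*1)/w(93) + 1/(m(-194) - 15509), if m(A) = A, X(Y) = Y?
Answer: 157011/298357 ≈ 0.52625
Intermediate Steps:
X(-10*1)/w(93) + 1/(m(-194) - 15509) = -10*1/(-19) + 1/(-194 - 15509) = -10*(-1/19) + 1/(-15703) = 10/19 - 1/15703 = 157011/298357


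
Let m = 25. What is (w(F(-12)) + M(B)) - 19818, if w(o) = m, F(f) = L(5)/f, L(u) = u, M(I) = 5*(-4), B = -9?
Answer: -19813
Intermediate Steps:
M(I) = -20
F(f) = 5/f
w(o) = 25
(w(F(-12)) + M(B)) - 19818 = (25 - 20) - 19818 = 5 - 19818 = -19813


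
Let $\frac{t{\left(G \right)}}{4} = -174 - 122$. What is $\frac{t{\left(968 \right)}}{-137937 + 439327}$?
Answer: $- \frac{592}{150695} \approx -0.0039285$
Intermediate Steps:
$t{\left(G \right)} = -1184$ ($t{\left(G \right)} = 4 \left(-174 - 122\right) = 4 \left(-296\right) = -1184$)
$\frac{t{\left(968 \right)}}{-137937 + 439327} = - \frac{1184}{-137937 + 439327} = - \frac{1184}{301390} = \left(-1184\right) \frac{1}{301390} = - \frac{592}{150695}$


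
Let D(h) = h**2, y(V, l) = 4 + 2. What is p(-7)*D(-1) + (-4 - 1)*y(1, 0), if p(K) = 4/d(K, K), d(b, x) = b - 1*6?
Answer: -394/13 ≈ -30.308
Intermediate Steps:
d(b, x) = -6 + b (d(b, x) = b - 6 = -6 + b)
y(V, l) = 6
p(K) = 4/(-6 + K)
p(-7)*D(-1) + (-4 - 1)*y(1, 0) = (4/(-6 - 7))*(-1)**2 + (-4 - 1)*6 = (4/(-13))*1 - 5*6 = (4*(-1/13))*1 - 30 = -4/13*1 - 30 = -4/13 - 30 = -394/13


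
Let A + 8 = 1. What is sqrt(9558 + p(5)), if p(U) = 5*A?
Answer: sqrt(9523) ≈ 97.586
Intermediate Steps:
A = -7 (A = -8 + 1 = -7)
p(U) = -35 (p(U) = 5*(-7) = -35)
sqrt(9558 + p(5)) = sqrt(9558 - 35) = sqrt(9523)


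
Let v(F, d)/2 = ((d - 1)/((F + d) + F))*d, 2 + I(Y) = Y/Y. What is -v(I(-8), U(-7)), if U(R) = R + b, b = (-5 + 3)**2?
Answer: 24/5 ≈ 4.8000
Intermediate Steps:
b = 4 (b = (-2)**2 = 4)
I(Y) = -1 (I(Y) = -2 + Y/Y = -2 + 1 = -1)
U(R) = 4 + R (U(R) = R + 4 = 4 + R)
v(F, d) = 2*d*(-1 + d)/(d + 2*F) (v(F, d) = 2*(((d - 1)/((F + d) + F))*d) = 2*(((-1 + d)/(d + 2*F))*d) = 2*(d*(-1 + d)/(d + 2*F)) = 2*d*(-1 + d)/(d + 2*F))
-v(I(-8), U(-7)) = -2*(4 - 7)*(-1 + (4 - 7))/((4 - 7) + 2*(-1)) = -2*(-3)*(-1 - 3)/(-3 - 2) = -2*(-3)*(-4)/(-5) = -2*(-3)*(-1)*(-4)/5 = -1*(-24/5) = 24/5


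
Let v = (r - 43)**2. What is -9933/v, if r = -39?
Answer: -9933/6724 ≈ -1.4772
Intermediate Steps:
v = 6724 (v = (-39 - 43)**2 = (-82)**2 = 6724)
-9933/v = -9933/6724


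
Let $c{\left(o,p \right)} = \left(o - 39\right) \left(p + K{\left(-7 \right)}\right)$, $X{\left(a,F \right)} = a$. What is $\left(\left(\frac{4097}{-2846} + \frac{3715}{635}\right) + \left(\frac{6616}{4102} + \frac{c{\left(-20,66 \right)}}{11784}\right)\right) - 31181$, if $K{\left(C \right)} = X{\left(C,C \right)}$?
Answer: $- \frac{136168690939134095}{4367842957464} \approx -31175.0$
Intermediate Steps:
$K{\left(C \right)} = C$
$c{\left(o,p \right)} = \left(-39 + o\right) \left(-7 + p\right)$ ($c{\left(o,p \right)} = \left(o - 39\right) \left(p - 7\right) = \left(-39 + o\right) \left(-7 + p\right)$)
$\left(\left(\frac{4097}{-2846} + \frac{3715}{635}\right) + \left(\frac{6616}{4102} + \frac{c{\left(-20,66 \right)}}{11784}\right)\right) - 31181 = \left(\left(\frac{4097}{-2846} + \frac{3715}{635}\right) + \left(\frac{6616}{4102} + \frac{273 - 2574 - -140 - 1320}{11784}\right)\right) - 31181 = \left(\left(4097 \left(- \frac{1}{2846}\right) + 3715 \cdot \frac{1}{635}\right) + \left(6616 \cdot \frac{1}{4102} + \left(273 - 2574 + 140 - 1320\right) \frac{1}{11784}\right)\right) - 31181 = \left(\left(- \frac{4097}{2846} + \frac{743}{127}\right) + \left(\frac{3308}{2051} - \frac{3481}{11784}\right)\right) - 31181 = \left(\frac{1594259}{361442} + \left(\frac{3308}{2051} - \frac{3481}{11784}\right)\right) - 31181 = \left(\frac{1594259}{361442} + \frac{31841941}{24168984}\right) - 31181 = \frac{25020317550889}{4367842957464} - 31181 = - \frac{136168690939134095}{4367842957464}$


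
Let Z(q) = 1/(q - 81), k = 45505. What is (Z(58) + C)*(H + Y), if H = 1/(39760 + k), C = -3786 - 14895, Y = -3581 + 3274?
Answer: 11247036965056/1961095 ≈ 5.7351e+6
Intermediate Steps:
Y = -307
C = -18681
Z(q) = 1/(-81 + q)
H = 1/85265 (H = 1/(39760 + 45505) = 1/85265 ≈ 1.1728e-5)
(Z(58) + C)*(H + Y) = (1/(-81 + 58) - 18681)*(1/85265 - 307) = (1/(-23) - 18681)*(-26176354/85265) = (-1/23 - 18681)*(-26176354/85265) = -429664/23*(-26176354/85265) = 11247036965056/1961095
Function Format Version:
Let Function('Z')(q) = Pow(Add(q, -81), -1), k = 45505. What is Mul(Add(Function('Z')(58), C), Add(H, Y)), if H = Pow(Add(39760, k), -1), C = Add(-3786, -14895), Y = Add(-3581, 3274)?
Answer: Rational(11247036965056, 1961095) ≈ 5.7351e+6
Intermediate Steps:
Y = -307
C = -18681
Function('Z')(q) = Pow(Add(-81, q), -1)
H = Rational(1, 85265) (H = Pow(Add(39760, 45505), -1) = Pow(85265, -1) = Rational(1, 85265) ≈ 1.1728e-5)
Mul(Add(Function('Z')(58), C), Add(H, Y)) = Mul(Add(Pow(Add(-81, 58), -1), -18681), Add(Rational(1, 85265), -307)) = Mul(Add(Pow(-23, -1), -18681), Rational(-26176354, 85265)) = Mul(Add(Rational(-1, 23), -18681), Rational(-26176354, 85265)) = Mul(Rational(-429664, 23), Rational(-26176354, 85265)) = Rational(11247036965056, 1961095)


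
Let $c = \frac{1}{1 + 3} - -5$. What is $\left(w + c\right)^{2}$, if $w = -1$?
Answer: $\frac{289}{16} \approx 18.063$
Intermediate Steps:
$c = \frac{21}{4}$ ($c = \frac{1}{4} + 5 = \frac{21}{4} \approx 5.25$)
$\left(w + c\right)^{2} = \left(-1 + \frac{21}{4}\right)^{2} = \left(\frac{17}{4}\right)^{2} = \frac{289}{16}$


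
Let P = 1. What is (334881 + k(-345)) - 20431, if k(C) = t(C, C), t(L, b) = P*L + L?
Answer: 313760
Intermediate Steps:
t(L, b) = 2*L (t(L, b) = 1*L + L = L + L = 2*L)
k(C) = 2*C
(334881 + k(-345)) - 20431 = (334881 + 2*(-345)) - 20431 = (334881 - 690) - 20431 = 334191 - 20431 = 313760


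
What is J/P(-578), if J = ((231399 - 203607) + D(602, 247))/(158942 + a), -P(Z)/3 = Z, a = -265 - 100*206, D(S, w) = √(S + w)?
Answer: 4632/39904253 + √849/239425518 ≈ 0.00011620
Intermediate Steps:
a = -20865 (a = -265 - 20600 = -20865)
P(Z) = -3*Z
J = 27792/138077 + √849/138077 (J = ((231399 - 203607) + √(602 + 247))/(158942 - 20865) = (27792 + √849)/138077 = (27792 + √849)*(1/138077) = 27792/138077 + √849/138077 ≈ 0.20149)
J/P(-578) = (27792/138077 + √849/138077)/((-3*(-578))) = (27792/138077 + √849/138077)/1734 = (27792/138077 + √849/138077)*(1/1734) = 4632/39904253 + √849/239425518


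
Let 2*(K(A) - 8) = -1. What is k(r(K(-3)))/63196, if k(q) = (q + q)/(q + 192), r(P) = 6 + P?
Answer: 9/4328926 ≈ 2.0790e-6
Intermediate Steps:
K(A) = 15/2 (K(A) = 8 + (½)*(-1) = 8 - ½ = 15/2)
k(q) = 2*q/(192 + q) (k(q) = (2*q)/(192 + q) = 2*q/(192 + q))
k(r(K(-3)))/63196 = (2*(6 + 15/2)/(192 + (6 + 15/2)))/63196 = (2*(27/2)/(192 + 27/2))*(1/63196) = (2*(27/2)/(411/2))*(1/63196) = (2*(27/2)*(2/411))*(1/63196) = (18/137)*(1/63196) = 9/4328926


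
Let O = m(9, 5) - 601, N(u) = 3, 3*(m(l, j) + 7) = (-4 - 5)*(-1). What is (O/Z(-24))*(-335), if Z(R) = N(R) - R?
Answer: 202675/27 ≈ 7506.5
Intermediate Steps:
m(l, j) = -4 (m(l, j) = -7 + ((-4 - 5)*(-1))/3 = -7 + (-9*(-1))/3 = -7 + (⅓)*9 = -7 + 3 = -4)
O = -605 (O = -4 - 601 = -605)
Z(R) = 3 - R
(O/Z(-24))*(-335) = -605/(3 - 1*(-24))*(-335) = -605/(3 + 24)*(-335) = -605/27*(-335) = 202675/27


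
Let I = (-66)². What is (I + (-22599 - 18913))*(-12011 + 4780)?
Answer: 268675036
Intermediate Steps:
I = 4356
(I + (-22599 - 18913))*(-12011 + 4780) = (4356 + (-22599 - 18913))*(-12011 + 4780) = (4356 - 41512)*(-7231) = -37156*(-7231) = 268675036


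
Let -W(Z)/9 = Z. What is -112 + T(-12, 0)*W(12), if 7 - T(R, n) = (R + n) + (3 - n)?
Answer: -1840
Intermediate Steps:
T(R, n) = 4 - R (T(R, n) = 7 - ((R + n) + (3 - n)) = 7 - (3 + R) = 7 + (-3 - R) = 4 - R)
W(Z) = -9*Z
-112 + T(-12, 0)*W(12) = -112 + (4 - 1*(-12))*(-9*12) = -112 + (4 + 12)*(-108) = -112 + 16*(-108) = -112 - 1728 = -1840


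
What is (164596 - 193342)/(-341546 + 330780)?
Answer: 14373/5383 ≈ 2.6701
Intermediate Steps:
(164596 - 193342)/(-341546 + 330780) = -28746/(-10766) = -28746*(-1/10766) = 14373/5383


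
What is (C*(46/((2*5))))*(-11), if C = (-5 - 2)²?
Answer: -12397/5 ≈ -2479.4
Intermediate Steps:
C = 49 (C = (-7)² = 49)
(C*(46/((2*5))))*(-11) = (49*(46/((2*5))))*(-11) = (49*(46/10))*(-11) = (49*(46*(⅒)))*(-11) = (49*(23/5))*(-11) = (1127/5)*(-11) = -12397/5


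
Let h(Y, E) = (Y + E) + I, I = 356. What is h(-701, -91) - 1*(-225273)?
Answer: 224837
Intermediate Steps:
h(Y, E) = 356 + E + Y (h(Y, E) = (Y + E) + 356 = (E + Y) + 356 = 356 + E + Y)
h(-701, -91) - 1*(-225273) = (356 - 91 - 701) - 1*(-225273) = -436 + 225273 = 224837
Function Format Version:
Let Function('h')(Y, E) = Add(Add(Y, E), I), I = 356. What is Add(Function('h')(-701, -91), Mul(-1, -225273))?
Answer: 224837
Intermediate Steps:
Function('h')(Y, E) = Add(356, E, Y) (Function('h')(Y, E) = Add(Add(Y, E), 356) = Add(Add(E, Y), 356) = Add(356, E, Y))
Add(Function('h')(-701, -91), Mul(-1, -225273)) = Add(Add(356, -91, -701), Mul(-1, -225273)) = Add(-436, 225273) = 224837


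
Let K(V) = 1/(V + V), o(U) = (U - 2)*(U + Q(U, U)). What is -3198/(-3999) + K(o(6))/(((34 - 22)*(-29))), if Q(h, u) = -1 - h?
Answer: 2969077/3711072 ≈ 0.80006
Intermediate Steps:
o(U) = 2 - U (o(U) = (U - 2)*(U + (-1 - U)) = (-2 + U)*(-1) = 2 - U)
K(V) = 1/(2*V)
-3198/(-3999) + K(o(6))/(((34 - 22)*(-29))) = -3198/(-3999) + (1/(2*(2 - 1*6)))/(((34 - 22)*(-29))) = -3198*(-1/3999) + (1/(2*(2 - 6)))/((12*(-29))) = 1066/1333 + ((½)/(-4))/(-348) = 1066/1333 + ((½)*(-¼))*(-1/348) = 1066/1333 - ⅛*(-1/348) = 1066/1333 + 1/2784 = 2969077/3711072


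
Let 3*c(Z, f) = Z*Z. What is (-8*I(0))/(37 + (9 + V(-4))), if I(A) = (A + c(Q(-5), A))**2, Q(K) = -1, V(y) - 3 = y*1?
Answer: -8/405 ≈ -0.019753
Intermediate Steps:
V(y) = 3 + y (V(y) = 3 + y*1 = 3 + y)
c(Z, f) = Z**2/3 (c(Z, f) = (Z*Z)/3 = Z**2/3)
I(A) = (1/3 + A)**2 (I(A) = (A + (1/3)*(-1)**2)**2 = (A + (1/3)*1)**2 = (A + 1/3)**2 = (1/3 + A)**2)
(-8*I(0))/(37 + (9 + V(-4))) = (-8*(1 + 3*0)**2/9)/(37 + (9 + (3 - 4))) = (-8*(1 + 0)**2/9)/(37 + (9 - 1)) = (-8*1**2/9)/(37 + 8) = -8/9/45 = -8*1/9*(1/45) = -8/9*1/45 = -8/405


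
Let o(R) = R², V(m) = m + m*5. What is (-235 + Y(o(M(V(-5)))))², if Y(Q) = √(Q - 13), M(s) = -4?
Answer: (235 - √3)² ≈ 54414.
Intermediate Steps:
V(m) = 6*m (V(m) = m + 5*m = 6*m)
Y(Q) = √(-13 + Q)
(-235 + Y(o(M(V(-5)))))² = (-235 + √(-13 + (-4)²))² = (-235 + √(-13 + 16))² = (-235 + √3)²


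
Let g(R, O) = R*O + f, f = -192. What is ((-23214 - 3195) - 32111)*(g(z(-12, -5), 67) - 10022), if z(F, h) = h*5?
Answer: 695744280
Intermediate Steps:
z(F, h) = 5*h
g(R, O) = -192 + O*R (g(R, O) = R*O - 192 = O*R - 192 = -192 + O*R)
((-23214 - 3195) - 32111)*(g(z(-12, -5), 67) - 10022) = ((-23214 - 3195) - 32111)*((-192 + 67*(5*(-5))) - 10022) = (-26409 - 32111)*((-192 + 67*(-25)) - 10022) = -58520*((-192 - 1675) - 10022) = -58520*(-1867 - 10022) = -58520*(-11889) = 695744280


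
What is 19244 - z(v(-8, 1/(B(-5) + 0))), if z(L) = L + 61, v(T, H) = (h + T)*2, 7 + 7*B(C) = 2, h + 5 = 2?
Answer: 19205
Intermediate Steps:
h = -3 (h = -5 + 2 = -3)
B(C) = -5/7 (B(C) = -1 + (1/7)*2 = -1 + 2/7 = -5/7)
v(T, H) = -6 + 2*T (v(T, H) = (-3 + T)*2 = -6 + 2*T)
z(L) = 61 + L
19244 - z(v(-8, 1/(B(-5) + 0))) = 19244 - (61 + (-6 + 2*(-8))) = 19244 - (61 + (-6 - 16)) = 19244 - (61 - 22) = 19244 - 1*39 = 19244 - 39 = 19205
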